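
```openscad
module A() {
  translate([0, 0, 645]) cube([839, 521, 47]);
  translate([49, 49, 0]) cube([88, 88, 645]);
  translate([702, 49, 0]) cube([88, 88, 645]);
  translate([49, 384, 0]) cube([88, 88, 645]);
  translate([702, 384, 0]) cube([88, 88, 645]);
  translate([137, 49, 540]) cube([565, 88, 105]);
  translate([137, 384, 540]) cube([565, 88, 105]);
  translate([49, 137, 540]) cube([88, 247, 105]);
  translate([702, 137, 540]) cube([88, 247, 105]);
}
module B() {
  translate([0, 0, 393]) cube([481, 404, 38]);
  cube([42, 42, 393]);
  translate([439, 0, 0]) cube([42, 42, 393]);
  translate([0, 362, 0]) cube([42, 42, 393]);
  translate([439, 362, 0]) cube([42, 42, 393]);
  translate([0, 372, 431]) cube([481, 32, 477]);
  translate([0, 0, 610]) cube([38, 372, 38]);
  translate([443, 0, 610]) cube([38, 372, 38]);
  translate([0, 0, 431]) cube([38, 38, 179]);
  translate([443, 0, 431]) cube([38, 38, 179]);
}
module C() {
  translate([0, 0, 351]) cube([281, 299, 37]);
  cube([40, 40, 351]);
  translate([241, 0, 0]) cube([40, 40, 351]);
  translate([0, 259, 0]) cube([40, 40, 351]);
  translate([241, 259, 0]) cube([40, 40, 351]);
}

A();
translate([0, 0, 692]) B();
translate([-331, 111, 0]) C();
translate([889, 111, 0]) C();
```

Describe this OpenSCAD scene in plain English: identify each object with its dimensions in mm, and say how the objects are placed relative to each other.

A is a table with a 839×521 mm rectangular top, 47 mm thick, top surface at z = 692 mm, supported by four 88×88 mm square legs, each inset 49 mm from the nearest pair of top edges, running from the floor. Four apron rails, 88 mm thick and 105 mm tall, run between adjacent legs with their top edges flush with the underside of the top and their outer faces flush with the legs' outer faces.

B is a chair. The seat is a 481×404×38 mm slab with its top at z = 431 mm, on four 42×42 mm corner legs (flush with the seat edges, standing on z = 0). A flat backrest 32 mm thick, 477 mm tall, spans the full seat width and rises from the seat top along its +y edge, rear face flush with the rear of the seat. Two armrests of 38×38 mm section run along each side from the seat's front edge to the front of the backrest, top faces 217 mm above the seat top and outer faces flush with the seat's x-edges; a 38×38 mm post under the front of each armrest stands on the seat at the front corner.

C is a four-legged stool. The seat is a 281×299×37 mm slab whose top surface is at z = 388 mm; four square legs, each 40×40 mm in cross-section, run from the floor (z = 0) to the underside of the seat, each flush with a corner of the seat.

The chair is on top of the table. Two stools sit around the table at the −x, +x sides.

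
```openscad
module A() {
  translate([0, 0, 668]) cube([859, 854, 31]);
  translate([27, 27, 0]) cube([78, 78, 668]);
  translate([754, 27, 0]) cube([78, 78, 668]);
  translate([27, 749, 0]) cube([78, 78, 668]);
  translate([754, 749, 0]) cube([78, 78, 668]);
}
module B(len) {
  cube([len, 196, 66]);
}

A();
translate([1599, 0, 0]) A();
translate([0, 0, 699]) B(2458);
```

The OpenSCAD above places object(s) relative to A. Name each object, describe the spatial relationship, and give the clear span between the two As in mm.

A is a table. B is a beam. A beam spans the tops of two tables. The clear span between the two tables is 740 mm.

Second table starts at x = 1599; first ends at x = 859; clear span = 1599 − 859 = 740 mm.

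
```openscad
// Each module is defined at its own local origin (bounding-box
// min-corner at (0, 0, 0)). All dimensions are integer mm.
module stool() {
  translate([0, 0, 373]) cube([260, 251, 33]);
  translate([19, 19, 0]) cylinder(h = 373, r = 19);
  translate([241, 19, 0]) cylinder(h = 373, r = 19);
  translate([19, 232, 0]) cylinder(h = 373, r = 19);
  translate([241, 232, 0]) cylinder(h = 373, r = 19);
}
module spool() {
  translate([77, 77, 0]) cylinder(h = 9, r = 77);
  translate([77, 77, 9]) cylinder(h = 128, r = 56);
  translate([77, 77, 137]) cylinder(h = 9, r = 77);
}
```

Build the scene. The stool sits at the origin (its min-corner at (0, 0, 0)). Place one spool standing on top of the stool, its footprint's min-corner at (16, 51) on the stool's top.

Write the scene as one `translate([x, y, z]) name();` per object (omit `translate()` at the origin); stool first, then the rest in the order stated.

stool();
translate([16, 51, 406]) spool();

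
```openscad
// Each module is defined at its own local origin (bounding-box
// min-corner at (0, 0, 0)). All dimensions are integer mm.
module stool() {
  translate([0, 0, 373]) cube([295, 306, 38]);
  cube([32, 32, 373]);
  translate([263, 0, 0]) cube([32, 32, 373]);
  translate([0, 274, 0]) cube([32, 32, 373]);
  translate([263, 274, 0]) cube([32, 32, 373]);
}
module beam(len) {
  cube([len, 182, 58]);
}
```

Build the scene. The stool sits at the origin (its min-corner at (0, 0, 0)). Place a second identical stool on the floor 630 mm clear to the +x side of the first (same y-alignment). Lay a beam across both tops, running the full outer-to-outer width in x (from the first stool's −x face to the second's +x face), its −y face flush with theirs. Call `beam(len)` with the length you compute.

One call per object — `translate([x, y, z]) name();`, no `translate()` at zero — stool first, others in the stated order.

stool();
translate([925, 0, 0]) stool();
translate([0, 0, 411]) beam(1220);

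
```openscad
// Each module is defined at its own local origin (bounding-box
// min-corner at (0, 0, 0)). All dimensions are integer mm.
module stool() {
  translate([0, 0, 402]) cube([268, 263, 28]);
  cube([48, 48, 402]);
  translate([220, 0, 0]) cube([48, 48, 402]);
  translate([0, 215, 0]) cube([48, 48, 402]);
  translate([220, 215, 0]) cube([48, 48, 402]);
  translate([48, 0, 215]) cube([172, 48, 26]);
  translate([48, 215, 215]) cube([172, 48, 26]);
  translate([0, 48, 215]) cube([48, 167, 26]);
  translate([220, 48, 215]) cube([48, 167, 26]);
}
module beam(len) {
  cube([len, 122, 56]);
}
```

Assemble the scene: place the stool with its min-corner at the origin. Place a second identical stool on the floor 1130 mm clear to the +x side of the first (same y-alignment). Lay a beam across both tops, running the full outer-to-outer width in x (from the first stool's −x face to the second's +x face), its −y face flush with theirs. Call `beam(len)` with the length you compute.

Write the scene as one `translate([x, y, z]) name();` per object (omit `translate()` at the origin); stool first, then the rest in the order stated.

stool();
translate([1398, 0, 0]) stool();
translate([0, 0, 430]) beam(1666);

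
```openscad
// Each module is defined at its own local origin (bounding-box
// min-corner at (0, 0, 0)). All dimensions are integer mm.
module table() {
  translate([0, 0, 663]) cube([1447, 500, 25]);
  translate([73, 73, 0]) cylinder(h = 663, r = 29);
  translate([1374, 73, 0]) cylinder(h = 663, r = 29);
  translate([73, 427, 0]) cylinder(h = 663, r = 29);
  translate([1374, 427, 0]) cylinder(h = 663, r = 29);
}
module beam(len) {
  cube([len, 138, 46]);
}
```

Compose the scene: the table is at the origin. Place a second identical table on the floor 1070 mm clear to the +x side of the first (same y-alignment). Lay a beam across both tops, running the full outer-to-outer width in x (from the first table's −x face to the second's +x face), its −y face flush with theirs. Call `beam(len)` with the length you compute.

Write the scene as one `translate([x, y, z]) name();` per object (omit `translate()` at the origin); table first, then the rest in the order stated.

table();
translate([2517, 0, 0]) table();
translate([0, 0, 688]) beam(3964);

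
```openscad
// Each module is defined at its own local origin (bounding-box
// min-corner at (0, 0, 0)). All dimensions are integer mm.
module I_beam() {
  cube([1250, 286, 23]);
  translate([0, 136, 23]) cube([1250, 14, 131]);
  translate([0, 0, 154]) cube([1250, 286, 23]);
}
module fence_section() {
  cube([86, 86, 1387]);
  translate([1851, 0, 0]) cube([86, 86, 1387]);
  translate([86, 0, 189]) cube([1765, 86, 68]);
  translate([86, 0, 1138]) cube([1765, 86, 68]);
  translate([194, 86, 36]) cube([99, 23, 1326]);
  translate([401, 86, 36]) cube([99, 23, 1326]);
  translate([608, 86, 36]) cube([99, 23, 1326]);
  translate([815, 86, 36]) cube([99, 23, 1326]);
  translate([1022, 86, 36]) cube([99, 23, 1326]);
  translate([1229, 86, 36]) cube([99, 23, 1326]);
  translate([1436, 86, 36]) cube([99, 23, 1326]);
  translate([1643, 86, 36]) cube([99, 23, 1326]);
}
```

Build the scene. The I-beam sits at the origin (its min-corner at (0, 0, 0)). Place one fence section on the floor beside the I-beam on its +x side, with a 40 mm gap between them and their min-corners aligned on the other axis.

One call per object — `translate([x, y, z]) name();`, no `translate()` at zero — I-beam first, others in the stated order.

I_beam();
translate([1290, 0, 0]) fence_section();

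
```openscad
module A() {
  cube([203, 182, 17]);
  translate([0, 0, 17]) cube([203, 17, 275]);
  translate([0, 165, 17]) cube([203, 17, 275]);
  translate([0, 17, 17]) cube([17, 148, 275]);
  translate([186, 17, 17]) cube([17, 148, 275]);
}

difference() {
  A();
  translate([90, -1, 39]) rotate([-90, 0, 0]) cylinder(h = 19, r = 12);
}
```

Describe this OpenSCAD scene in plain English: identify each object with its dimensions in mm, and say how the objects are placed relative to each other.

A is an open-topped rectangular box: outside dimensions 203×182×292 mm, with a uniform wall and base thickness of 17 mm. The base is a full 203×182 slab on the floor; four walls sit on top of the base. The front and back walls (the −y and +y sides) span the full width; the two side walls fit between them.

The open box has a circular hole of radius 12 mm through its front wall, centred at (x = 90, z = 39).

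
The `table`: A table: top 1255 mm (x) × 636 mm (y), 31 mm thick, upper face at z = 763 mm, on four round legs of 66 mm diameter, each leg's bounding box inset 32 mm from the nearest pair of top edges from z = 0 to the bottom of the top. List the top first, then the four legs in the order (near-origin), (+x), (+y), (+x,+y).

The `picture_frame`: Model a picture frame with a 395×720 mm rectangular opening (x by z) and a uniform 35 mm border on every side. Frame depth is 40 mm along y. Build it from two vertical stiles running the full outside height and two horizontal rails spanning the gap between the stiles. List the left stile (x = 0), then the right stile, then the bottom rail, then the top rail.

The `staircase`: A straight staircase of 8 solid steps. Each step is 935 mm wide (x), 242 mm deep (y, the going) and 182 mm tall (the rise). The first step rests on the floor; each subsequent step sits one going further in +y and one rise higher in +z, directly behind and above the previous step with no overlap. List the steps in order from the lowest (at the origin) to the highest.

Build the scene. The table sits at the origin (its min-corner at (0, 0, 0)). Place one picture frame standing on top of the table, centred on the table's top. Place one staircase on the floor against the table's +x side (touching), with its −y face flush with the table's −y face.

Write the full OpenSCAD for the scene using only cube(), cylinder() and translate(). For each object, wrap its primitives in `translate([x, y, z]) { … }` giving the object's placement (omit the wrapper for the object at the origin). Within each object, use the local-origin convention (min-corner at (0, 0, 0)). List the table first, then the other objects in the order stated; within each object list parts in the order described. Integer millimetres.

translate([0, 0, 732]) cube([1255, 636, 31]);
translate([65, 65, 0]) cylinder(h = 732, r = 33);
translate([1190, 65, 0]) cylinder(h = 732, r = 33);
translate([65, 571, 0]) cylinder(h = 732, r = 33);
translate([1190, 571, 0]) cylinder(h = 732, r = 33);
translate([395, 298, 763]) {
  cube([35, 40, 790]);
  translate([430, 0, 0]) cube([35, 40, 790]);
  translate([35, 0, 0]) cube([395, 40, 35]);
  translate([35, 0, 755]) cube([395, 40, 35]);
}
translate([1255, 0, 0]) {
  cube([935, 242, 182]);
  translate([0, 242, 182]) cube([935, 242, 182]);
  translate([0, 484, 364]) cube([935, 242, 182]);
  translate([0, 726, 546]) cube([935, 242, 182]);
  translate([0, 968, 728]) cube([935, 242, 182]);
  translate([0, 1210, 910]) cube([935, 242, 182]);
  translate([0, 1452, 1092]) cube([935, 242, 182]);
  translate([0, 1694, 1274]) cube([935, 242, 182]);
}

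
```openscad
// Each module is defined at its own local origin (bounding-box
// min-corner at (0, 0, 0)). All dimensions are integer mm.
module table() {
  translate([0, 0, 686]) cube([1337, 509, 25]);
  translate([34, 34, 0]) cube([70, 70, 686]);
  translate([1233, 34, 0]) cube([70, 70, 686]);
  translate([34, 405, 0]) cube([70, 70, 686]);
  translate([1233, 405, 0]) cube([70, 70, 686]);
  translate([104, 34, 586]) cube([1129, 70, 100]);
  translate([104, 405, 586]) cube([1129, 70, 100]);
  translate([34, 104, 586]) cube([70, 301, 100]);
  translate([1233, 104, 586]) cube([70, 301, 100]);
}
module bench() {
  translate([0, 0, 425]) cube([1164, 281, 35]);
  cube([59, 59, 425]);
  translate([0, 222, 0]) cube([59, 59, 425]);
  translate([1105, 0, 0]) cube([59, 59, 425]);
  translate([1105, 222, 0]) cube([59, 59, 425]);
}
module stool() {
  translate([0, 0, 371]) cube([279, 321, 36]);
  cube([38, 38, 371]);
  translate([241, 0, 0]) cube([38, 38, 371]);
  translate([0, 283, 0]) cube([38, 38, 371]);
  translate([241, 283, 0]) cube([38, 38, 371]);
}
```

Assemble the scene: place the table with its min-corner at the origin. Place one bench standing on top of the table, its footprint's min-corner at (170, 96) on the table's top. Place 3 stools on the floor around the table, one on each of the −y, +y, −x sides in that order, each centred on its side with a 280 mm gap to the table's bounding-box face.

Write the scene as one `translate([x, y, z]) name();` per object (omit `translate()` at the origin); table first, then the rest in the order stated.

table();
translate([170, 96, 711]) bench();
translate([529, -601, 0]) stool();
translate([529, 789, 0]) stool();
translate([-559, 94, 0]) stool();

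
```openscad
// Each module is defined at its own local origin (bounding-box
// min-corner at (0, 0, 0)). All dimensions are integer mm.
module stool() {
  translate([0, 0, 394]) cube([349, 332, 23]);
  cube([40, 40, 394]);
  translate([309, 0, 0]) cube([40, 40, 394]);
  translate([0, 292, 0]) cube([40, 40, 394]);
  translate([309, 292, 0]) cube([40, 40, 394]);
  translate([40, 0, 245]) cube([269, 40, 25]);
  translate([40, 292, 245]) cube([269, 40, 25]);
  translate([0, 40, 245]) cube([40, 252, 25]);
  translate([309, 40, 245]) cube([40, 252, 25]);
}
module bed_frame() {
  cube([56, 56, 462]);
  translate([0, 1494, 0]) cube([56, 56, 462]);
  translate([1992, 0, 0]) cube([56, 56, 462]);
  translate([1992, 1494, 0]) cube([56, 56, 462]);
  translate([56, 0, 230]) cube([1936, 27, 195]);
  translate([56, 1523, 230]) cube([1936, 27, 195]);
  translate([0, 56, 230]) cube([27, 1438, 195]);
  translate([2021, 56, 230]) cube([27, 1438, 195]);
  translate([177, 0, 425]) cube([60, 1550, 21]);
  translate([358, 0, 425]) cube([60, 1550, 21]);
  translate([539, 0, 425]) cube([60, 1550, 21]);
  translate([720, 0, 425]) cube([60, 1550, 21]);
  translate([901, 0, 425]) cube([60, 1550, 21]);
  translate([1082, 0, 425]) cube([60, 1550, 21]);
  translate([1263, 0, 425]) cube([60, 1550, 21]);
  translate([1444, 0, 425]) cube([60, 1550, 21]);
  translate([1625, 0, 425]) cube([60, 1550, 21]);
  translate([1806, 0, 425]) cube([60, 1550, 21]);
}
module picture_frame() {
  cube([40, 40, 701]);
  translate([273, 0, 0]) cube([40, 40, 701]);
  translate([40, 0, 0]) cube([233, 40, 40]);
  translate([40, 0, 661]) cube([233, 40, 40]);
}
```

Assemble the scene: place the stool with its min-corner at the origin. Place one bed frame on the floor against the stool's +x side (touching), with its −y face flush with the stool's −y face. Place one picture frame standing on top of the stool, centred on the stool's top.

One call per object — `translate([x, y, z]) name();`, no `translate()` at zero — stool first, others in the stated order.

stool();
translate([349, 0, 0]) bed_frame();
translate([18, 146, 417]) picture_frame();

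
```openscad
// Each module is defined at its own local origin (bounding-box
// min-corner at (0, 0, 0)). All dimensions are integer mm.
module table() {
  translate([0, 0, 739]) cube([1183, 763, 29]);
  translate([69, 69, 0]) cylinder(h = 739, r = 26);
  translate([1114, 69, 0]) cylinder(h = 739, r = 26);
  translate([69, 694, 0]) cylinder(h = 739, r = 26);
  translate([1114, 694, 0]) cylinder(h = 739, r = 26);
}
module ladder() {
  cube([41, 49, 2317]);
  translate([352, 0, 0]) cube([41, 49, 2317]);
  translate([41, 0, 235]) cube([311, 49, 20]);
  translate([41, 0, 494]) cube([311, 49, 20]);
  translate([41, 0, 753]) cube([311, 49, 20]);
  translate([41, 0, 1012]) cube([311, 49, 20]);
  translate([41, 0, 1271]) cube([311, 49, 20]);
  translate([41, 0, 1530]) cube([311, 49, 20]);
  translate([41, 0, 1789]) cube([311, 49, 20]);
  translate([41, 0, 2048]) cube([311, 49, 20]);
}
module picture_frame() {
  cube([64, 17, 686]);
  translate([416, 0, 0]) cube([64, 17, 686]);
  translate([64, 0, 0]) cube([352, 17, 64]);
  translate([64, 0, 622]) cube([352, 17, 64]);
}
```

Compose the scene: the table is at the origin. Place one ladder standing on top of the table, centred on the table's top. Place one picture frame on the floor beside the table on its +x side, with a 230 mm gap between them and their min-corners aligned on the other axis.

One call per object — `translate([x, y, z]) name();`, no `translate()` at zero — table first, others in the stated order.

table();
translate([395, 357, 768]) ladder();
translate([1413, 0, 0]) picture_frame();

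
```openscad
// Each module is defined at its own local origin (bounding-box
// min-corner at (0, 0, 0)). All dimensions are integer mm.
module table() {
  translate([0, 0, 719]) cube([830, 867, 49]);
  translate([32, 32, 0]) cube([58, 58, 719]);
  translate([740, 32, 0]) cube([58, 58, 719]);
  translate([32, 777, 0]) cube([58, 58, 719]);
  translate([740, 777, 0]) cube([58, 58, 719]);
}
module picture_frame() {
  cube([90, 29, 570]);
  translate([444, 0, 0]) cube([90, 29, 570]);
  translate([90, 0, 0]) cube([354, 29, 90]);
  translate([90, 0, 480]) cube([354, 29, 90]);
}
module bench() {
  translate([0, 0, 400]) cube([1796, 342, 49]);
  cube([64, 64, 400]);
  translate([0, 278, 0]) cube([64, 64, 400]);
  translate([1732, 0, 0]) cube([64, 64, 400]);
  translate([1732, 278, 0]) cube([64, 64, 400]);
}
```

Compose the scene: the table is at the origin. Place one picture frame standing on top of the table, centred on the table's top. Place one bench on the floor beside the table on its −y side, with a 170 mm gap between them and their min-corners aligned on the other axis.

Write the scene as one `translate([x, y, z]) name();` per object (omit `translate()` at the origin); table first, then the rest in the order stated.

table();
translate([148, 419, 768]) picture_frame();
translate([0, -512, 0]) bench();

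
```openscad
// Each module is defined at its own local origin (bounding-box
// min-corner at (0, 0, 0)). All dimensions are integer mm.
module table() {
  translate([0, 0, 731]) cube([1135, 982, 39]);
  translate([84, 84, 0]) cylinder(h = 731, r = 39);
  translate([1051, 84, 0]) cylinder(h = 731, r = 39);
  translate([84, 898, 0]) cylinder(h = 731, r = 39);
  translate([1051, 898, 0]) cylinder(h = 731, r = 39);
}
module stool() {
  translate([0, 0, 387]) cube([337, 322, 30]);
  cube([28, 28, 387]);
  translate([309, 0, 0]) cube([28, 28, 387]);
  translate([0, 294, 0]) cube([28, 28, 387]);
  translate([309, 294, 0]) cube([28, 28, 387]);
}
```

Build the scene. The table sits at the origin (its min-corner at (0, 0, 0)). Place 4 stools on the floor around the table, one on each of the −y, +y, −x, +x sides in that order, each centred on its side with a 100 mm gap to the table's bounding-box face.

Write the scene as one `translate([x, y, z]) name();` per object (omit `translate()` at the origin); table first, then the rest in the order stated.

table();
translate([399, -422, 0]) stool();
translate([399, 1082, 0]) stool();
translate([-437, 330, 0]) stool();
translate([1235, 330, 0]) stool();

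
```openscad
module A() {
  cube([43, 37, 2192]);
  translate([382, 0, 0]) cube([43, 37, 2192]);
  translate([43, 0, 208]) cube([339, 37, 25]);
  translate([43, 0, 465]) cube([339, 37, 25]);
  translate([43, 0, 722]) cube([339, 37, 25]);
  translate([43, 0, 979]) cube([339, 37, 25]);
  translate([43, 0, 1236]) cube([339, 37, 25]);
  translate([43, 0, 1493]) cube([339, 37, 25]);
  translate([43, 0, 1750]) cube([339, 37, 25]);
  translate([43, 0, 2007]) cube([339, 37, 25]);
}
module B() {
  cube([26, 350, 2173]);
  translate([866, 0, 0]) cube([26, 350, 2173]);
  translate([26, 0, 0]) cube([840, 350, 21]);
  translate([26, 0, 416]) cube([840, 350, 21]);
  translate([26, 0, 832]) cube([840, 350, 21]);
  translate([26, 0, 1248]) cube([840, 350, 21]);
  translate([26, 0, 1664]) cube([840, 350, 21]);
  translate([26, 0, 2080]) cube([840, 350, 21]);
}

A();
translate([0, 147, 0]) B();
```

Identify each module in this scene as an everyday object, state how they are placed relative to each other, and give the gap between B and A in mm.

The bookshelf's nearest face is 110 mm from the ladder's +y face.

A is a ladder. B is a bookshelf. The bookshelf is on the floor beside the ladder on its +y side. The gap between the bookshelf and the ladder is 110 mm.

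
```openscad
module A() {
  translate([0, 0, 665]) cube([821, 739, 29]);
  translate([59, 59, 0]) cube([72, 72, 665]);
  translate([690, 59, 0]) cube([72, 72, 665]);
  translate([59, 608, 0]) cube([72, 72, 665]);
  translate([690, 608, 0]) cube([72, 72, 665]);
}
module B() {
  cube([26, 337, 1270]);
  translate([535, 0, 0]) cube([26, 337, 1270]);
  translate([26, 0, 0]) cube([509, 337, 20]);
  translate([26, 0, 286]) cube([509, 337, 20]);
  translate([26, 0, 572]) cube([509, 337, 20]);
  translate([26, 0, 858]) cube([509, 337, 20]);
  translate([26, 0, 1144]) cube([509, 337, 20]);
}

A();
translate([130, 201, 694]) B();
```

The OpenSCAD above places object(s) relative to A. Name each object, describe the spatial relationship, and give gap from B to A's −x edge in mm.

A is a table. B is a bookshelf. The bookshelf is on top of the table, centred. The gap from the bookshelf to the table's −x edge is 130 mm.

The bookshelf's min-x is at 130; the table's min-x is 0; gap = 130 mm.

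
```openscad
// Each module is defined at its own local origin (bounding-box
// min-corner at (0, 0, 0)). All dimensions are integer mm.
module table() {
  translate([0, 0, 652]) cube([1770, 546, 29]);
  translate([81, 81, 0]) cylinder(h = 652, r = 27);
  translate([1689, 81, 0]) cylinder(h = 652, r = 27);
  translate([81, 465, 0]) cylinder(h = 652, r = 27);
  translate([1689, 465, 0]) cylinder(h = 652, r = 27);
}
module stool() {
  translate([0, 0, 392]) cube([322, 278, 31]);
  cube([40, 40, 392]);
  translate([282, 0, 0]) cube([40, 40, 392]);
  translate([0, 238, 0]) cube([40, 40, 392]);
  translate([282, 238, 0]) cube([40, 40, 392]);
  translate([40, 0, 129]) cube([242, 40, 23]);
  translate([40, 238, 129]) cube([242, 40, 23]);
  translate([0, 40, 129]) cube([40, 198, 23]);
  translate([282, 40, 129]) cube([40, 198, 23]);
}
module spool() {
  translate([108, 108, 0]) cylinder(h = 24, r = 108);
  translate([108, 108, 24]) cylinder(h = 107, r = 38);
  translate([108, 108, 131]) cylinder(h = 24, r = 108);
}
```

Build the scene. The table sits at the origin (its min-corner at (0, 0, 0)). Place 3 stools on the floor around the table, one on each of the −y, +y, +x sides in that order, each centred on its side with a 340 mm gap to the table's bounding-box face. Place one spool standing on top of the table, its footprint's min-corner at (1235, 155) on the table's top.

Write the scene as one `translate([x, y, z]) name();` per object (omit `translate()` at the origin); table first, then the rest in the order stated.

table();
translate([724, -618, 0]) stool();
translate([724, 886, 0]) stool();
translate([2110, 134, 0]) stool();
translate([1235, 155, 681]) spool();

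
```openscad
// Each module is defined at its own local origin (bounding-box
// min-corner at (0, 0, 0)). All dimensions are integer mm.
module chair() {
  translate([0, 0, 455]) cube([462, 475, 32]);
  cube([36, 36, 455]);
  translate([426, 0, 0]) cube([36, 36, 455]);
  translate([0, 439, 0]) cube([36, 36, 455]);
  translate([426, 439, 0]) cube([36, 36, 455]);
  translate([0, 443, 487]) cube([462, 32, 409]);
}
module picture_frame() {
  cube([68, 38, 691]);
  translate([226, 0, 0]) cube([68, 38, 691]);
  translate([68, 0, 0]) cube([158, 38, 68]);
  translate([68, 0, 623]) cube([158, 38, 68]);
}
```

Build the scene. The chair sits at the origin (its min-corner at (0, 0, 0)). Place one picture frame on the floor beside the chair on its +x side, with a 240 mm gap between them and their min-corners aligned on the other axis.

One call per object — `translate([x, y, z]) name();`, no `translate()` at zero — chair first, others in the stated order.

chair();
translate([702, 0, 0]) picture_frame();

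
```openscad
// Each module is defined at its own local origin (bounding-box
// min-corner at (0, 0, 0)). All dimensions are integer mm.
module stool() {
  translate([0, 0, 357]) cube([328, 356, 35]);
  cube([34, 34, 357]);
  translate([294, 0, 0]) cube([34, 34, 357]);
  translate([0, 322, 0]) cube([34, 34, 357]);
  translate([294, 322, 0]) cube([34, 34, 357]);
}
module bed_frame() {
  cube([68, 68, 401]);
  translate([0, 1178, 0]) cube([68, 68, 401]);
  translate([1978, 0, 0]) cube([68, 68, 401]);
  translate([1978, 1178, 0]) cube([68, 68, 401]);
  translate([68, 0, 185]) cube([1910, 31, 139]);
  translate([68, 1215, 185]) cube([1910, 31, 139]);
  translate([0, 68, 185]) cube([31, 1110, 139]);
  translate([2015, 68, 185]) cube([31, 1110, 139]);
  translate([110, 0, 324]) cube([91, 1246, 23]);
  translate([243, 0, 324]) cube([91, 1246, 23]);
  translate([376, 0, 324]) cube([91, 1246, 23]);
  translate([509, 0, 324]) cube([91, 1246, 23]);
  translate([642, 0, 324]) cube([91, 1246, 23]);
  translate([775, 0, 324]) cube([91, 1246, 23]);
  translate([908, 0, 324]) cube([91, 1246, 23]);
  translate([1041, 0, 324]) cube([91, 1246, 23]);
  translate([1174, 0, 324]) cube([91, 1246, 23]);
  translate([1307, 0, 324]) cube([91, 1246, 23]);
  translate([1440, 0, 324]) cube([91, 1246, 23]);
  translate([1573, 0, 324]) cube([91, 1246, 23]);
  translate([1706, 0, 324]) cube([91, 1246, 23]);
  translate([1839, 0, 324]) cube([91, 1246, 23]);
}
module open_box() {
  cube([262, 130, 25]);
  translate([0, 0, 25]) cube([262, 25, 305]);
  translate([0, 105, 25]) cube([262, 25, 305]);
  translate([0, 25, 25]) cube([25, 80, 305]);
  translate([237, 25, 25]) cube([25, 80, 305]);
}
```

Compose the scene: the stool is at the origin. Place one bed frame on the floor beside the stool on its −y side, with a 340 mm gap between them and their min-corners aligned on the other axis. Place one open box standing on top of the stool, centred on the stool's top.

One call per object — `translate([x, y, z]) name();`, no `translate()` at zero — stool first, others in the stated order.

stool();
translate([0, -1586, 0]) bed_frame();
translate([33, 113, 392]) open_box();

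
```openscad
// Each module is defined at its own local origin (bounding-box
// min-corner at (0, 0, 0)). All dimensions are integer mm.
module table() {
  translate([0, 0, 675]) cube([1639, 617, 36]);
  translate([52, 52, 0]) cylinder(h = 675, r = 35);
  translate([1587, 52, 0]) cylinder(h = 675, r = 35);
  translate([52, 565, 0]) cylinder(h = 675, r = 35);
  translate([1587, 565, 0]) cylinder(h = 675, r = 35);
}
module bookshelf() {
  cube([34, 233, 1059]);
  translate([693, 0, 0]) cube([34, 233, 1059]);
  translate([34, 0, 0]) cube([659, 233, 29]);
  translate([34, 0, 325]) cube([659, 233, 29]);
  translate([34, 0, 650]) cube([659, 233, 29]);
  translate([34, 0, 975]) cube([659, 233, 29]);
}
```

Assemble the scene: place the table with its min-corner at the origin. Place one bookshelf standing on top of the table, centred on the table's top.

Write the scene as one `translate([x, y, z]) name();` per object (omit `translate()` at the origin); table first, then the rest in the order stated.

table();
translate([456, 192, 711]) bookshelf();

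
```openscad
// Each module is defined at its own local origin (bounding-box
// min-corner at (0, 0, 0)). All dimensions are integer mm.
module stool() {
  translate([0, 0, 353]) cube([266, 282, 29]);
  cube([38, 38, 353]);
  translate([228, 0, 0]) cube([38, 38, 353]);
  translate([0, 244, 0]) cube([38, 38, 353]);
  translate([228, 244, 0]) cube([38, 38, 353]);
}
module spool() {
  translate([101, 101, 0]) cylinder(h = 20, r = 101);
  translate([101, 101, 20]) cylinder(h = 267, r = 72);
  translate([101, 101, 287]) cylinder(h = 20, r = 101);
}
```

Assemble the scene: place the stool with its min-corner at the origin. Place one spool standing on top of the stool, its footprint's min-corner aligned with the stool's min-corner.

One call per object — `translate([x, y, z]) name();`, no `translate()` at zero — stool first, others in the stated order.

stool();
translate([0, 0, 382]) spool();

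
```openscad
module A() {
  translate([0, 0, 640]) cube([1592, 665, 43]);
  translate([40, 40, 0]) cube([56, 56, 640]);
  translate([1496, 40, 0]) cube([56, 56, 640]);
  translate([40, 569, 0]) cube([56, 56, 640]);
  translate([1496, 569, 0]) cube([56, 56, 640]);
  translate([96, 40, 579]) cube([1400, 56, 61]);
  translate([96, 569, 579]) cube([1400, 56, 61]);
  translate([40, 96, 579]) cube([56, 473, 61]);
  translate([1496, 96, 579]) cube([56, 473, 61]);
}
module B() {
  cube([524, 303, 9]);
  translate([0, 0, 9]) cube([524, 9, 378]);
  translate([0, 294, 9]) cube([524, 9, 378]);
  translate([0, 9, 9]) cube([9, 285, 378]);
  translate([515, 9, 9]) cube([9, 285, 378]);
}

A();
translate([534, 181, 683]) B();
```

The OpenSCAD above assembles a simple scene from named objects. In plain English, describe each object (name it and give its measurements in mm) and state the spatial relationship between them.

A is a table: top 1592 mm (x) × 665 mm (y), 43 mm thick, upper face at z = 683 mm, on four 56×56 mm square legs, each inset 40 mm from the nearest pair of top edges, running from z = 0 to the bottom of the top. Four apron rails, 56 mm thick and 61 mm tall, run between adjacent legs with their top edges flush with the underside of the top and their outer faces flush with the legs' outer faces.

B is an open storage box with external size 524×303×387 mm and wall thickness 9 mm (the base is also 9 mm thick). The base covers the whole footprint; the four walls stand on the base, with the y-facing walls full-width and the x-facing walls fitting between their inner faces.

The open box is on top of the table, centred.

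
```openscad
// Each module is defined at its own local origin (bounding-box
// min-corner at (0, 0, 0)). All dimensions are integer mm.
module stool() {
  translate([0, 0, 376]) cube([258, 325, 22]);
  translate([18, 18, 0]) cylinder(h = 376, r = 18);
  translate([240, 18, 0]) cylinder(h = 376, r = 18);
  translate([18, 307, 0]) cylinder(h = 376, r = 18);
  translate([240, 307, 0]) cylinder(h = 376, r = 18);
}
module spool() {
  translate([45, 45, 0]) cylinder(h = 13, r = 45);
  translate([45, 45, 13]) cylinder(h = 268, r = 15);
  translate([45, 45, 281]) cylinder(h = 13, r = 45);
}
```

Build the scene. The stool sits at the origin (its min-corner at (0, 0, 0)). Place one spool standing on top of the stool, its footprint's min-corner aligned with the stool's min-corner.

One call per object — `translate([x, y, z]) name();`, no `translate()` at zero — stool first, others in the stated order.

stool();
translate([0, 0, 398]) spool();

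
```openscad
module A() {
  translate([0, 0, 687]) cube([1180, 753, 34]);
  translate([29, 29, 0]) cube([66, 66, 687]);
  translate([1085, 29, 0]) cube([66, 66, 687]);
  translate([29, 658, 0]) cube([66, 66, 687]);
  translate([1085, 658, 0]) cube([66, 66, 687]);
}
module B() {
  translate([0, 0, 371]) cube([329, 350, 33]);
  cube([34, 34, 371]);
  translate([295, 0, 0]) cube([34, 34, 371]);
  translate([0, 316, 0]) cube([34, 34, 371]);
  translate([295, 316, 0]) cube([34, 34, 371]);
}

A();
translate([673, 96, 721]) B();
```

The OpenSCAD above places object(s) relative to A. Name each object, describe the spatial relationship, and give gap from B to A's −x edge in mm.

The stool's min-x is at 673; the table's min-x is 0; gap = 673 mm.

A is a table. B is a stool. The stool is on top of the table. The gap from the stool to the table's −x edge is 673 mm.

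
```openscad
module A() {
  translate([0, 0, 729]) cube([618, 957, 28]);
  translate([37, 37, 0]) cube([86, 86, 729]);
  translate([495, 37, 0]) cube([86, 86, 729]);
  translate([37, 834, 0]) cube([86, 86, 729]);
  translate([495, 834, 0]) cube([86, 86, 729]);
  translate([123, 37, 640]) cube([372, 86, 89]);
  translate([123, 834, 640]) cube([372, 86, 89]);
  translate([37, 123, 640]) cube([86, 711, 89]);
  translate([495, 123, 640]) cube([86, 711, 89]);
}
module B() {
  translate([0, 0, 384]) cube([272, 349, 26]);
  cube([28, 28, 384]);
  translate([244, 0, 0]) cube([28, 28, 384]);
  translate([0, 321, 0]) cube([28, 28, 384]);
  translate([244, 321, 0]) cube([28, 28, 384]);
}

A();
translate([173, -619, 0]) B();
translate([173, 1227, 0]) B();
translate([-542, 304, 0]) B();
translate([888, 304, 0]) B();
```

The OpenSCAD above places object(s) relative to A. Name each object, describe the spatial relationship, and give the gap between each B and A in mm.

Each stool's nearest face is 270 mm from the table's bounding box.

A is a table. B is a stool. Four stools sit around the table at the −y, +y, −x, +x sides. The gap between each stool and the table is 270 mm.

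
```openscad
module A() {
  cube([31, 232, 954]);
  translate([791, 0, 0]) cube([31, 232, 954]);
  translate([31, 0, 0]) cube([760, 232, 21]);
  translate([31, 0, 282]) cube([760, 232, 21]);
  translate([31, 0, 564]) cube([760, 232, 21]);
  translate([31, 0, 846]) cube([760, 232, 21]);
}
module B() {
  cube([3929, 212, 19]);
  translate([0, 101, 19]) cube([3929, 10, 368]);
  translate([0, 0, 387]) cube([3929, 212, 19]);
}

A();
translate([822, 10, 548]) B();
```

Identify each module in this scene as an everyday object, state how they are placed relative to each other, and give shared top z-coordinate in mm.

Both tops at z = 954 mm.

A is a bookshelf. B is an I-beam. The I-beam is beside the bookshelf with their tops flush at z = 954. The shared top z-coordinate is 954 mm.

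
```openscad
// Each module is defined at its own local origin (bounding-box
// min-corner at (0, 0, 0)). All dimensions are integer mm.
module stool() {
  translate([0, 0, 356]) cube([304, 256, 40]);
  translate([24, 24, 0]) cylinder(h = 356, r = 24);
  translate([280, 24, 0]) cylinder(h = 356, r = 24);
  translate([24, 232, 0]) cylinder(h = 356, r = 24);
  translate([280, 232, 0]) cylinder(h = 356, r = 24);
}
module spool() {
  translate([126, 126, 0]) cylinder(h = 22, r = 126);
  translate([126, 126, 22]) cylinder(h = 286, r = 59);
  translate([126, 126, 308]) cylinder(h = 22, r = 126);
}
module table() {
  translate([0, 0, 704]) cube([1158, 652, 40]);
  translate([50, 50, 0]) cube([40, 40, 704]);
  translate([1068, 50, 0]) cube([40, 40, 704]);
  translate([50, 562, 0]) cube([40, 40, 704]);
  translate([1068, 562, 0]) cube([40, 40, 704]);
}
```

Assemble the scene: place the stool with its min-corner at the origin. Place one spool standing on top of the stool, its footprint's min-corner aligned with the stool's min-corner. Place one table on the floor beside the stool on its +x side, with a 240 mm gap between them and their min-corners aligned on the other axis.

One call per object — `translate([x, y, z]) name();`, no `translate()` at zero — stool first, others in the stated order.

stool();
translate([0, 0, 396]) spool();
translate([544, 0, 0]) table();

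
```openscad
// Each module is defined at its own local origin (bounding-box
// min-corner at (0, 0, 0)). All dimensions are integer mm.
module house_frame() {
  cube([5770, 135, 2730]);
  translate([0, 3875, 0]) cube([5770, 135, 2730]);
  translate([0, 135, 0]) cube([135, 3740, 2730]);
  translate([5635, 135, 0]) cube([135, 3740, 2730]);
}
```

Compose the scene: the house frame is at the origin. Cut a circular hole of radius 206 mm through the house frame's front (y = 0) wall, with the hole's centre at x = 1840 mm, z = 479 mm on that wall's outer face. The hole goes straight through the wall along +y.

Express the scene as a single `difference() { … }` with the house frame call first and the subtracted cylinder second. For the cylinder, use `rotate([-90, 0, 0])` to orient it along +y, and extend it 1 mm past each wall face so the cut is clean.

difference() {
  house_frame();
  translate([1840, -1, 479]) rotate([-90, 0, 0]) cylinder(h = 137, r = 206);
}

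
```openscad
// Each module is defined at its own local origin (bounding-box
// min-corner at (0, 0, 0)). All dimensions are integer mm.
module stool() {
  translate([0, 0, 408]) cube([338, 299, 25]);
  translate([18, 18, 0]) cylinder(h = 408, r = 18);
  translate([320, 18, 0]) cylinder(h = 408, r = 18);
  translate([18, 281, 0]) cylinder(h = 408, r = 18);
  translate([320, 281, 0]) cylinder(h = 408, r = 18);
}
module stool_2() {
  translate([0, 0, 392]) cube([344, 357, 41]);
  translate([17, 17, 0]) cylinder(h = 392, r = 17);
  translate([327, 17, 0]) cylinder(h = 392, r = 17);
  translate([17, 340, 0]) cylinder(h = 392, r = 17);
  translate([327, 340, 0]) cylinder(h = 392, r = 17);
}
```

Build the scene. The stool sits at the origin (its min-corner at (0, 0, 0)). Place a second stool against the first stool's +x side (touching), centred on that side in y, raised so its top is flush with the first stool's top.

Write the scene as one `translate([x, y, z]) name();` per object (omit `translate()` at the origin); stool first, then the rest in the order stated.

stool();
translate([338, -29, 0]) stool_2();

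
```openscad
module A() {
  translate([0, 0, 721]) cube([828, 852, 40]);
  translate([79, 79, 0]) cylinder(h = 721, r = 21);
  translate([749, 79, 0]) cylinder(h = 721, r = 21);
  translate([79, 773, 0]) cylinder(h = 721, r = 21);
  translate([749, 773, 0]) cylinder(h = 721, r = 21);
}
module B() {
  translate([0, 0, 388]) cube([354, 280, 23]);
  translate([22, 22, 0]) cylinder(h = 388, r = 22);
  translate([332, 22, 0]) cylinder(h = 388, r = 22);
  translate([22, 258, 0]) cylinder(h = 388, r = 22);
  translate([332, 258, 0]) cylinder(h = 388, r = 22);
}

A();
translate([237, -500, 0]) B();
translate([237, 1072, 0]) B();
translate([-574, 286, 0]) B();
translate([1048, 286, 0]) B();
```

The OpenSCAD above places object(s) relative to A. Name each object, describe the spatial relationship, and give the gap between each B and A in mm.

A is a table. B is a stool. Four stools sit around the table at the −y, +y, −x, +x sides. The gap between each stool and the table is 220 mm.

Each stool's nearest face is 220 mm from the table's bounding box.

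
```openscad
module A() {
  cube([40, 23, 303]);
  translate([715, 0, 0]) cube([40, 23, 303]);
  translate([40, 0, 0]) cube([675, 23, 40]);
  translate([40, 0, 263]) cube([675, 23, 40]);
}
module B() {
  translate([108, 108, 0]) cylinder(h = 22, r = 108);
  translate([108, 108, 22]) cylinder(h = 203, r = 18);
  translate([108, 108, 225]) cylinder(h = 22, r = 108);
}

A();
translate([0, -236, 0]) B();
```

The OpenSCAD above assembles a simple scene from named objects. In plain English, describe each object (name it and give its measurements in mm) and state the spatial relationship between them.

A is a picture frame with a 675×223 mm rectangular opening (x by z) and a uniform 40 mm border on every side. Frame depth is 23 mm along y. It is built from two vertical stiles running the full outside height and two horizontal rails spanning the gap between the stiles.

B is a spool: two coaxial disc flanges of radius 108 mm and thickness 22 mm, joined by a core cylinder of radius 18 mm and height 203 mm. The lower flange rests on z = 0 and the three cylinders share a vertical axis.

The spool is on the floor beside the picture frame on its −y side.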